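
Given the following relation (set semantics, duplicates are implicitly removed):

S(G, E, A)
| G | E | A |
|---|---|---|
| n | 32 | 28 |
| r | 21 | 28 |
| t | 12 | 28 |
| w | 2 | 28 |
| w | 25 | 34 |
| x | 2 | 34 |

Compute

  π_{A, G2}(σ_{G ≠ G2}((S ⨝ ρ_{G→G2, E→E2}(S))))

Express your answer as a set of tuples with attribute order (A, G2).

ρ[G→G2, E→E2]: schema becomes (G2, E2, A); tuples unchanged.
Natural join on A: {(n, 32, 28, n, 32), (n, 32, 28, r, 21), (n, 32, 28, t, 12), (n, 32, 28, w, 2), (r, 21, 28, n, 32), (r, 21, 28, r, 21), (r, 21, 28, t, 12), (r, 21, 28, w, 2), (t, 12, 28, n, 32), (t, 12, 28, r, 21), (t, 12, 28, t, 12), (t, 12, 28, w, 2), (w, 2, 28, n, 32), (w, 2, 28, r, 21), (w, 2, 28, t, 12), (w, 2, 28, w, 2), (w, 25, 34, w, 25), (w, 25, 34, x, 2), (x, 2, 34, w, 25), (x, 2, 34, x, 2)}
Selection G ≠ G2: {(n, 32, 28, r, 21), (n, 32, 28, t, 12), (n, 32, 28, w, 2), (r, 21, 28, n, 32), (r, 21, 28, t, 12), (r, 21, 28, w, 2), (t, 12, 28, n, 32), (t, 12, 28, r, 21), (t, 12, 28, w, 2), (w, 2, 28, n, 32), (w, 2, 28, r, 21), (w, 2, 28, t, 12), (w, 25, 34, x, 2), (x, 2, 34, w, 25)}
π_{A, G2} gives {(28, n), (28, r), (28, t), (28, w), (34, w), (34, x)} (8 duplicate(s) eliminated).

{(28, n), (28, r), (28, t), (28, w), (34, w), (34, x)}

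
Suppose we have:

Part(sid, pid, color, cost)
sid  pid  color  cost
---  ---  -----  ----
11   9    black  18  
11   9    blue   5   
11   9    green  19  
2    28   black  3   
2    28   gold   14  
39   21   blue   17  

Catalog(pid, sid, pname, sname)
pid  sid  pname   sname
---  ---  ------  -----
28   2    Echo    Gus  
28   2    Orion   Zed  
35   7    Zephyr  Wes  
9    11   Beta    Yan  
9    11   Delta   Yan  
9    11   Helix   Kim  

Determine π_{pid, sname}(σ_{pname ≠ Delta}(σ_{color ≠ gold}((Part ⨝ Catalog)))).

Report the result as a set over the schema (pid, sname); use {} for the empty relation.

{(28, Gus), (28, Zed), (9, Kim), (9, Yan)}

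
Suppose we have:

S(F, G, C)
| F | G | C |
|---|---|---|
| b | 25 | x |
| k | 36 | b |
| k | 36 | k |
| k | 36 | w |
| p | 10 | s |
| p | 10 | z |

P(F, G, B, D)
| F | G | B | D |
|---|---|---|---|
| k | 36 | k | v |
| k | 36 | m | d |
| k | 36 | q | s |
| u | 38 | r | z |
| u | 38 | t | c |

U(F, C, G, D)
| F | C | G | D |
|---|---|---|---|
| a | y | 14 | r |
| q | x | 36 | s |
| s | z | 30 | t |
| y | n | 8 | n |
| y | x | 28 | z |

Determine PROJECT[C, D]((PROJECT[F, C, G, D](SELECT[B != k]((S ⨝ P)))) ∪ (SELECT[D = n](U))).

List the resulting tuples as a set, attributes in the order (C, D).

{(b, d), (b, s), (k, d), (k, s), (n, n), (w, d), (w, s)}

Natural join on F, G: {(k, 36, b, k, v), (k, 36, b, m, d), (k, 36, b, q, s), (k, 36, k, k, v), (k, 36, k, m, d), (k, 36, k, q, s), (k, 36, w, k, v), (k, 36, w, m, d), (k, 36, w, q, s)}
Filtering on B != k leaves {(k, 36, b, m, d), (k, 36, b, q, s), (k, 36, k, m, d), (k, 36, k, q, s), (k, 36, w, m, d), (k, 36, w, q, s)}.
Keep only column(s) F, C, G, D: {(k, b, 36, d), (k, b, 36, s), (k, k, 36, d), (k, k, 36, s), (k, w, 36, d), (k, w, 36, s)}
Filtering on D = n leaves {(y, n, 8, n)}.
Set union of the two operands is {(k, b, 36, d), (k, b, 36, s), (k, k, 36, d), (k, k, 36, s), (k, w, 36, d), (k, w, 36, s), (y, n, 8, n)}.
Keep only column(s) C, D: {(b, d), (b, s), (k, d), (k, s), (n, n), (w, d), (w, s)}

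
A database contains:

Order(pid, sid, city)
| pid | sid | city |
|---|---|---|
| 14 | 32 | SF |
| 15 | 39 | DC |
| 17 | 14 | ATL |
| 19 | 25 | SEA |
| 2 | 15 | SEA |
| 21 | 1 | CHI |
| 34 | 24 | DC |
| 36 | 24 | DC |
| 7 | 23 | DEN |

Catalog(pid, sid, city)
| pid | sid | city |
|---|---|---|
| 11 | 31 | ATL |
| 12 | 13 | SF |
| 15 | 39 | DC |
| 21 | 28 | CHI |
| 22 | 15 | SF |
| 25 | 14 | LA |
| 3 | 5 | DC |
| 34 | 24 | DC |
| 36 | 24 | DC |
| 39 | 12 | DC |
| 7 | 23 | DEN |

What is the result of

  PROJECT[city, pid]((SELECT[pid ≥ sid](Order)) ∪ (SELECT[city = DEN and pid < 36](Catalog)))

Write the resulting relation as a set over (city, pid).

{(ATL, 17), (CHI, 21), (DC, 34), (DC, 36), (DEN, 7)}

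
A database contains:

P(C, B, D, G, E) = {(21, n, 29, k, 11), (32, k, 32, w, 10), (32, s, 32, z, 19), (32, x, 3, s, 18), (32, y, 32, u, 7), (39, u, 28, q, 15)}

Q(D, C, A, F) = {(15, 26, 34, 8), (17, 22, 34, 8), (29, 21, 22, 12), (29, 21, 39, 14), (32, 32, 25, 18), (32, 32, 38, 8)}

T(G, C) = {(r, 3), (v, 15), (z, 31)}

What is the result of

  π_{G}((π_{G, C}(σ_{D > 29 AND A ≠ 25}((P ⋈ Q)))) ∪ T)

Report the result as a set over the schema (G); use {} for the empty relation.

{r, u, v, w, z}

P ⋈ Q (natural join on C, D): {(21, n, 29, k, 11, 22, 12), (21, n, 29, k, 11, 39, 14), (32, k, 32, w, 10, 25, 18), (32, k, 32, w, 10, 38, 8), (32, s, 32, z, 19, 25, 18), (32, s, 32, z, 19, 38, 8), (32, y, 32, u, 7, 25, 18), (32, y, 32, u, 7, 38, 8)}
Selection D > 29 AND A ≠ 25: {(32, k, 32, w, 10, 38, 8), (32, s, 32, z, 19, 38, 8), (32, y, 32, u, 7, 38, 8)}
Keep only column(s) G, C: {(u, 32), (w, 32), (z, 32)}
Taking the union: {(r, 3), (u, 32), (v, 15), (w, 32), (z, 31), (z, 32)}
Keep only column(s) G (1 duplicate(s) eliminated): {r, u, v, w, z}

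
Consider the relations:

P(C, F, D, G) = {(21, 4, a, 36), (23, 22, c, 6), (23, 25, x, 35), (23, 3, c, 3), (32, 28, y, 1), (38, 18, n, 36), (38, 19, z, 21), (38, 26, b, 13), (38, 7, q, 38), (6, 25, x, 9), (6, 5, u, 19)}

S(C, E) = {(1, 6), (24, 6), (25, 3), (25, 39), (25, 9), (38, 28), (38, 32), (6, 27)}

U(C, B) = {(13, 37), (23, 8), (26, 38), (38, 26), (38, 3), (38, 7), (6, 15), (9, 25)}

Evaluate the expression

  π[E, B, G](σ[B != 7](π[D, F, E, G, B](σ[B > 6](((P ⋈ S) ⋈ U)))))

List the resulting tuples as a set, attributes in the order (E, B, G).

{(27, 15, 19), (27, 15, 9), (28, 26, 13), (28, 26, 21), (28, 26, 36), (28, 26, 38), (32, 26, 13), (32, 26, 21), (32, 26, 36), (32, 26, 38)}

Joining P and S on C yields {(38, 18, n, 36, 28), (38, 18, n, 36, 32), (38, 19, z, 21, 28), (38, 19, z, 21, 32), (38, 26, b, 13, 28), (38, 26, b, 13, 32), (38, 7, q, 38, 28), (38, 7, q, 38, 32), (6, 25, x, 9, 27), (6, 5, u, 19, 27)}.
Joining (P ⋈ S) and U on C yields {(38, 18, n, 36, 28, 26), (38, 18, n, 36, 28, 3), (38, 18, n, 36, 28, 7), (38, 18, n, 36, 32, 26), (38, 18, n, 36, 32, 3), (38, 18, n, 36, 32, 7), (38, 19, z, 21, 28, 26), (38, 19, z, 21, 28, 3), (38, 19, z, 21, 28, 7), (38, 19, z, 21, 32, 26), (38, 19, z, 21, 32, 3), (38, 19, z, 21, 32, 7), (38, 26, b, 13, 28, 26), (38, 26, b, 13, 28, 3), (38, 26, b, 13, 28, 7), (38, 26, b, 13, 32, 26), (38, 26, b, 13, 32, 3), (38, 26, b, 13, 32, 7), (38, 7, q, 38, 28, 26), (38, 7, q, 38, 28, 3), (38, 7, q, 38, 28, 7), (38, 7, q, 38, 32, 26), (38, 7, q, 38, 32, 3), (38, 7, q, 38, 32, 7), (6, 25, x, 9, 27, 15), (6, 5, u, 19, 27, 15)}.
σ[B > 6]: keep tuples satisfying B > 6 → {(38, 18, n, 36, 28, 26), (38, 18, n, 36, 28, 7), (38, 18, n, 36, 32, 26), (38, 18, n, 36, 32, 7), (38, 19, z, 21, 28, 26), (38, 19, z, 21, 28, 7), (38, 19, z, 21, 32, 26), (38, 19, z, 21, 32, 7), (38, 26, b, 13, 28, 26), (38, 26, b, 13, 28, 7), (38, 26, b, 13, 32, 26), (38, 26, b, 13, 32, 7), (38, 7, q, 38, 28, 26), (38, 7, q, 38, 28, 7), (38, 7, q, 38, 32, 26), (38, 7, q, 38, 32, 7), (6, 25, x, 9, 27, 15), (6, 5, u, 19, 27, 15)}
Projecting to D, F, E, G, B: {(b, 26, 28, 13, 26), (b, 26, 28, 13, 7), (b, 26, 32, 13, 26), (b, 26, 32, 13, 7), (n, 18, 28, 36, 26), (n, 18, 28, 36, 7), (n, 18, 32, 36, 26), (n, 18, 32, 36, 7), (q, 7, 28, 38, 26), (q, 7, 28, 38, 7), (q, 7, 32, 38, 26), (q, 7, 32, 38, 7), (u, 5, 27, 19, 15), (x, 25, 27, 9, 15), (z, 19, 28, 21, 26), (z, 19, 28, 21, 7), (z, 19, 32, 21, 26), (z, 19, 32, 21, 7)}
σ[B != 7]: keep tuples satisfying B != 7 → {(b, 26, 28, 13, 26), (b, 26, 32, 13, 26), (n, 18, 28, 36, 26), (n, 18, 32, 36, 26), (q, 7, 28, 38, 26), (q, 7, 32, 38, 26), (u, 5, 27, 19, 15), (x, 25, 27, 9, 15), (z, 19, 28, 21, 26), (z, 19, 32, 21, 26)}
Projecting to E, B, G: {(27, 15, 19), (27, 15, 9), (28, 26, 13), (28, 26, 21), (28, 26, 36), (28, 26, 38), (32, 26, 13), (32, 26, 21), (32, 26, 36), (32, 26, 38)}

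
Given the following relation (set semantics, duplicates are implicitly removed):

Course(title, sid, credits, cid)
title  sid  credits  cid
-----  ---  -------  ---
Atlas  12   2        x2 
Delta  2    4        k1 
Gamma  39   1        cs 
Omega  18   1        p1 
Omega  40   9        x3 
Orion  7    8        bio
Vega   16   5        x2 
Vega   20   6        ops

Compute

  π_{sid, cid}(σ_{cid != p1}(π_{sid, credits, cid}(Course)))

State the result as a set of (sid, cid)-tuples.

π[sid, credits, cid]: project onto (sid, credits, cid) → {(12, 2, x2), (16, 5, x2), (18, 1, p1), (2, 4, k1), (20, 6, ops), (39, 1, cs), (40, 9, x3), (7, 8, bio)}
Selection cid != p1: {(12, 2, x2), (16, 5, x2), (2, 4, k1), (20, 6, ops), (39, 1, cs), (40, 9, x3), (7, 8, bio)}
π[sid, cid]: project onto (sid, cid) → {(12, x2), (16, x2), (2, k1), (20, ops), (39, cs), (40, x3), (7, bio)}

{(12, x2), (16, x2), (2, k1), (20, ops), (39, cs), (40, x3), (7, bio)}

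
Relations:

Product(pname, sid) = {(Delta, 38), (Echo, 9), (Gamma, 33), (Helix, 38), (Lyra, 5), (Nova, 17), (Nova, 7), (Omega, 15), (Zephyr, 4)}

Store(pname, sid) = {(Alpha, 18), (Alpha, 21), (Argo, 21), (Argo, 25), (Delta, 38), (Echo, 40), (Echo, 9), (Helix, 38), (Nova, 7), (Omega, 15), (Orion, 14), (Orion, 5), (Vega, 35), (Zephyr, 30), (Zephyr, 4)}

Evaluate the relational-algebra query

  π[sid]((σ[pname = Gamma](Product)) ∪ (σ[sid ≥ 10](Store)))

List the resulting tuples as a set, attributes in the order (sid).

{14, 15, 18, 21, 25, 30, 33, 35, 38, 40}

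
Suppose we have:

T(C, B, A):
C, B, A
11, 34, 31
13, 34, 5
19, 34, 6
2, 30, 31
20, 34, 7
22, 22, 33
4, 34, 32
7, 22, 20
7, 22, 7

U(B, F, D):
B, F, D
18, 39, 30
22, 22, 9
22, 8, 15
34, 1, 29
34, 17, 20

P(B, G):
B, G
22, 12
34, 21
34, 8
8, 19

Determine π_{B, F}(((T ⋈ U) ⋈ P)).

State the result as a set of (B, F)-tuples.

T ⋈ U (natural join on B): {(11, 34, 31, 1, 29), (11, 34, 31, 17, 20), (13, 34, 5, 1, 29), (13, 34, 5, 17, 20), (19, 34, 6, 1, 29), (19, 34, 6, 17, 20), (20, 34, 7, 1, 29), (20, 34, 7, 17, 20), (22, 22, 33, 22, 9), (22, 22, 33, 8, 15), (4, 34, 32, 1, 29), (4, 34, 32, 17, 20), (7, 22, 20, 22, 9), (7, 22, 20, 8, 15), (7, 22, 7, 22, 9), (7, 22, 7, 8, 15)}
(T ⋈ U) ⋈ P (natural join on B): {(11, 34, 31, 1, 29, 21), (11, 34, 31, 1, 29, 8), (11, 34, 31, 17, 20, 21), (11, 34, 31, 17, 20, 8), (13, 34, 5, 1, 29, 21), (13, 34, 5, 1, 29, 8), (13, 34, 5, 17, 20, 21), (13, 34, 5, 17, 20, 8), (19, 34, 6, 1, 29, 21), (19, 34, 6, 1, 29, 8), (19, 34, 6, 17, 20, 21), (19, 34, 6, 17, 20, 8), (20, 34, 7, 1, 29, 21), (20, 34, 7, 1, 29, 8), (20, 34, 7, 17, 20, 21), (20, 34, 7, 17, 20, 8), (22, 22, 33, 22, 9, 12), (22, 22, 33, 8, 15, 12), (4, 34, 32, 1, 29, 21), (4, 34, 32, 1, 29, 8), (4, 34, 32, 17, 20, 21), (4, 34, 32, 17, 20, 8), (7, 22, 20, 22, 9, 12), (7, 22, 20, 8, 15, 12), (7, 22, 7, 22, 9, 12), (7, 22, 7, 8, 15, 12)}
π[B, F]: project onto (B, F) (22 duplicate(s) eliminated) → {(22, 22), (22, 8), (34, 1), (34, 17)}

{(22, 22), (22, 8), (34, 1), (34, 17)}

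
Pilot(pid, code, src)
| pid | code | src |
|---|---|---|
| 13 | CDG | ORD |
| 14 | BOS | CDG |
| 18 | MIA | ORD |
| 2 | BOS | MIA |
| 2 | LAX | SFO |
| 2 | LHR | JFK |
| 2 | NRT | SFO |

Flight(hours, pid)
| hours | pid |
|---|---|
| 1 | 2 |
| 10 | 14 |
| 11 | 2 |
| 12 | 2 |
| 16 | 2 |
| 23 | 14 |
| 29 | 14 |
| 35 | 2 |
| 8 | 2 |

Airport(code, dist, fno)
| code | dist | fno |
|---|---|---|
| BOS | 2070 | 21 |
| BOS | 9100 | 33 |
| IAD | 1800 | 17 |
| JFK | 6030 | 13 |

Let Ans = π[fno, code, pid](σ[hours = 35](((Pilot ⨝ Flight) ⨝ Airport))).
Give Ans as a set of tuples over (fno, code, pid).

Natural join on pid: {(14, BOS, CDG, 10), (14, BOS, CDG, 23), (14, BOS, CDG, 29), (2, BOS, MIA, 1), (2, BOS, MIA, 11), (2, BOS, MIA, 12), (2, BOS, MIA, 16), (2, BOS, MIA, 35), (2, BOS, MIA, 8), (2, LAX, SFO, 1), (2, LAX, SFO, 11), (2, LAX, SFO, 12), (2, LAX, SFO, 16), (2, LAX, SFO, 35), (2, LAX, SFO, 8), (2, LHR, JFK, 1), (2, LHR, JFK, 11), (2, LHR, JFK, 12), (2, LHR, JFK, 16), (2, LHR, JFK, 35), (2, LHR, JFK, 8), (2, NRT, SFO, 1), (2, NRT, SFO, 11), (2, NRT, SFO, 12), (2, NRT, SFO, 16), (2, NRT, SFO, 35), (2, NRT, SFO, 8)}
Natural join on code: {(14, BOS, CDG, 10, 2070, 21), (14, BOS, CDG, 10, 9100, 33), (14, BOS, CDG, 23, 2070, 21), (14, BOS, CDG, 23, 9100, 33), (14, BOS, CDG, 29, 2070, 21), (14, BOS, CDG, 29, 9100, 33), (2, BOS, MIA, 1, 2070, 21), (2, BOS, MIA, 1, 9100, 33), (2, BOS, MIA, 11, 2070, 21), (2, BOS, MIA, 11, 9100, 33), (2, BOS, MIA, 12, 2070, 21), (2, BOS, MIA, 12, 9100, 33), (2, BOS, MIA, 16, 2070, 21), (2, BOS, MIA, 16, 9100, 33), (2, BOS, MIA, 35, 2070, 21), (2, BOS, MIA, 35, 9100, 33), (2, BOS, MIA, 8, 2070, 21), (2, BOS, MIA, 8, 9100, 33)}
σ[hours = 35]: keep tuples satisfying hours = 35 → {(2, BOS, MIA, 35, 2070, 21), (2, BOS, MIA, 35, 9100, 33)}
Keep only column(s) fno, code, pid: {(21, BOS, 2), (33, BOS, 2)}

{(21, BOS, 2), (33, BOS, 2)}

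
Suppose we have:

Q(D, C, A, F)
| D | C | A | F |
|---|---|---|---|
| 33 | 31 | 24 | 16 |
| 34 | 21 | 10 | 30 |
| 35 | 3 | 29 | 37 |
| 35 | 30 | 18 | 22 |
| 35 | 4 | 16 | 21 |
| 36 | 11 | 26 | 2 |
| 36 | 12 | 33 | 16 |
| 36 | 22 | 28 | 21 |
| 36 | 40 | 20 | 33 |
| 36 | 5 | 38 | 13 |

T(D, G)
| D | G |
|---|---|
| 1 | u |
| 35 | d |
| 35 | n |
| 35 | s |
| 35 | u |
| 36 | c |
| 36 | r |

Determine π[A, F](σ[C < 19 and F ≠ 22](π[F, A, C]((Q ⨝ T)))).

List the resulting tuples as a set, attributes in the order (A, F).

Q ⋈ T (natural join on D): {(35, 3, 29, 37, d), (35, 3, 29, 37, n), (35, 3, 29, 37, s), (35, 3, 29, 37, u), (35, 30, 18, 22, d), (35, 30, 18, 22, n), (35, 30, 18, 22, s), (35, 30, 18, 22, u), (35, 4, 16, 21, d), (35, 4, 16, 21, n), (35, 4, 16, 21, s), (35, 4, 16, 21, u), (36, 11, 26, 2, c), (36, 11, 26, 2, r), (36, 12, 33, 16, c), (36, 12, 33, 16, r), (36, 22, 28, 21, c), (36, 22, 28, 21, r), (36, 40, 20, 33, c), (36, 40, 20, 33, r), (36, 5, 38, 13, c), (36, 5, 38, 13, r)}
π[F, A, C]: project onto (F, A, C) (14 duplicate(s) eliminated) → {(13, 38, 5), (16, 33, 12), (2, 26, 11), (21, 16, 4), (21, 28, 22), (22, 18, 30), (33, 20, 40), (37, 29, 3)}
Filtering on C < 19 and F ≠ 22 leaves {(13, 38, 5), (16, 33, 12), (2, 26, 11), (21, 16, 4), (37, 29, 3)}.
π[A, F]: project onto (A, F) → {(16, 21), (26, 2), (29, 37), (33, 16), (38, 13)}

{(16, 21), (26, 2), (29, 37), (33, 16), (38, 13)}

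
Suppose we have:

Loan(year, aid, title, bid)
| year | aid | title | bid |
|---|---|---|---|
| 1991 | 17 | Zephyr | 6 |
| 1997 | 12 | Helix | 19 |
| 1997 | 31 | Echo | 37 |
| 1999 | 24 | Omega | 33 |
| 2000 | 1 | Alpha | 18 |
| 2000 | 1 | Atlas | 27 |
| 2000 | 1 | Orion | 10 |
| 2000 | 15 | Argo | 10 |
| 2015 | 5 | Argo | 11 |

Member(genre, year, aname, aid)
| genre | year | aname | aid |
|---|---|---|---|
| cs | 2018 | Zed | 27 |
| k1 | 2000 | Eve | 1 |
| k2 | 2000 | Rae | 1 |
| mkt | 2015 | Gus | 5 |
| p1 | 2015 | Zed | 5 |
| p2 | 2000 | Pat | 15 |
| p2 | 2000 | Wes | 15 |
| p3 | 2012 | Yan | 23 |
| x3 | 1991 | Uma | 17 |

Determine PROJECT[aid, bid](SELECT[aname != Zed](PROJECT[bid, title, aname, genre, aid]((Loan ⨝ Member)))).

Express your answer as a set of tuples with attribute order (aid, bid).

{(1, 10), (1, 18), (1, 27), (15, 10), (17, 6), (5, 11)}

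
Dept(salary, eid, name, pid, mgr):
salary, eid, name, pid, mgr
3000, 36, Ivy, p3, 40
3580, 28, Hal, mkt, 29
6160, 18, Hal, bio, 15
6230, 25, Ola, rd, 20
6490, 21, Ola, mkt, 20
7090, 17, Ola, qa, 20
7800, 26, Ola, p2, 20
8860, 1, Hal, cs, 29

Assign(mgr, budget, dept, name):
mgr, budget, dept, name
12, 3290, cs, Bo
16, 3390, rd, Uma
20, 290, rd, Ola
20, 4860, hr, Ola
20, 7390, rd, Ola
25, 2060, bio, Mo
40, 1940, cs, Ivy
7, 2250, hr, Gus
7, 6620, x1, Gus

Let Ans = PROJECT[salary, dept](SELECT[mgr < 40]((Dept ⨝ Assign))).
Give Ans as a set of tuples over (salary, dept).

{(6230, hr), (6230, rd), (6490, hr), (6490, rd), (7090, hr), (7090, rd), (7800, hr), (7800, rd)}

Natural join on name, mgr: {(3000, 36, Ivy, p3, 40, 1940, cs), (6230, 25, Ola, rd, 20, 290, rd), (6230, 25, Ola, rd, 20, 4860, hr), (6230, 25, Ola, rd, 20, 7390, rd), (6490, 21, Ola, mkt, 20, 290, rd), (6490, 21, Ola, mkt, 20, 4860, hr), (6490, 21, Ola, mkt, 20, 7390, rd), (7090, 17, Ola, qa, 20, 290, rd), (7090, 17, Ola, qa, 20, 4860, hr), (7090, 17, Ola, qa, 20, 7390, rd), (7800, 26, Ola, p2, 20, 290, rd), (7800, 26, Ola, p2, 20, 4860, hr), (7800, 26, Ola, p2, 20, 7390, rd)}
σ[mgr < 40]: keep tuples satisfying mgr < 40 → {(6230, 25, Ola, rd, 20, 290, rd), (6230, 25, Ola, rd, 20, 4860, hr), (6230, 25, Ola, rd, 20, 7390, rd), (6490, 21, Ola, mkt, 20, 290, rd), (6490, 21, Ola, mkt, 20, 4860, hr), (6490, 21, Ola, mkt, 20, 7390, rd), (7090, 17, Ola, qa, 20, 290, rd), (7090, 17, Ola, qa, 20, 4860, hr), (7090, 17, Ola, qa, 20, 7390, rd), (7800, 26, Ola, p2, 20, 290, rd), (7800, 26, Ola, p2, 20, 4860, hr), (7800, 26, Ola, p2, 20, 7390, rd)}
Keep only column(s) salary, dept (4 duplicate(s) eliminated): {(6230, hr), (6230, rd), (6490, hr), (6490, rd), (7090, hr), (7090, rd), (7800, hr), (7800, rd)}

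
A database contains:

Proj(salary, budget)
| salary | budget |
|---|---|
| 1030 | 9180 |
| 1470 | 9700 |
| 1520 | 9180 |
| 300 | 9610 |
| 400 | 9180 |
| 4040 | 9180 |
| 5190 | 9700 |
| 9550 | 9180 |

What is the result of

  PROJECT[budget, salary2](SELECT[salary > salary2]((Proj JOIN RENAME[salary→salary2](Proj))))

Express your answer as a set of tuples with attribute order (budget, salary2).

ρ[salary→salary2]: schema becomes (salary2, budget); tuples unchanged.
Joining Proj and RENAME[salary→salary2](Proj) on budget yields {(1030, 9180, 1030), (1030, 9180, 1520), (1030, 9180, 400), (1030, 9180, 4040), (1030, 9180, 9550), (1470, 9700, 1470), (1470, 9700, 5190), (1520, 9180, 1030), (1520, 9180, 1520), (1520, 9180, 400), (1520, 9180, 4040), (1520, 9180, 9550), (300, 9610, 300), (400, 9180, 1030), (400, 9180, 1520), (400, 9180, 400), (400, 9180, 4040), (400, 9180, 9550), (4040, 9180, 1030), (4040, 9180, 1520), (4040, 9180, 400), (4040, 9180, 4040), (4040, 9180, 9550), (5190, 9700, 1470), (5190, 9700, 5190), (9550, 9180, 1030), (9550, 9180, 1520), (9550, 9180, 400), (9550, 9180, 4040), (9550, 9180, 9550)}.
Apply σ_{salary > salary2}; surviving tuples: {(1030, 9180, 400), (1520, 9180, 1030), (1520, 9180, 400), (4040, 9180, 1030), (4040, 9180, 1520), (4040, 9180, 400), (5190, 9700, 1470), (9550, 9180, 1030), (9550, 9180, 1520), (9550, 9180, 400), (9550, 9180, 4040)}
π_{budget, salary2} gives {(9180, 1030), (9180, 1520), (9180, 400), (9180, 4040), (9700, 1470)} (6 duplicate(s) eliminated).

{(9180, 1030), (9180, 1520), (9180, 400), (9180, 4040), (9700, 1470)}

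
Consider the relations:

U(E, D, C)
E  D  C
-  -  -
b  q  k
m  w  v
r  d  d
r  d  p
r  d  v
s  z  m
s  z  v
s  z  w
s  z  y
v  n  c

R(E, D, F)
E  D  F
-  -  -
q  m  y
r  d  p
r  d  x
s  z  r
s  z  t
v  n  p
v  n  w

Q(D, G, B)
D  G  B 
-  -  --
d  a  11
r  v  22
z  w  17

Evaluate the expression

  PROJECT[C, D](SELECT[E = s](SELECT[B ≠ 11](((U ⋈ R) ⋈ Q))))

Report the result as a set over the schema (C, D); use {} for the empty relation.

{(m, z), (v, z), (w, z), (y, z)}

U ⋈ R (natural join on E, D): {(r, d, d, p), (r, d, d, x), (r, d, p, p), (r, d, p, x), (r, d, v, p), (r, d, v, x), (s, z, m, r), (s, z, m, t), (s, z, v, r), (s, z, v, t), (s, z, w, r), (s, z, w, t), (s, z, y, r), (s, z, y, t), (v, n, c, p), (v, n, c, w)}
(U ⋈ R) ⋈ Q (natural join on D): {(r, d, d, p, a, 11), (r, d, d, x, a, 11), (r, d, p, p, a, 11), (r, d, p, x, a, 11), (r, d, v, p, a, 11), (r, d, v, x, a, 11), (s, z, m, r, w, 17), (s, z, m, t, w, 17), (s, z, v, r, w, 17), (s, z, v, t, w, 17), (s, z, w, r, w, 17), (s, z, w, t, w, 17), (s, z, y, r, w, 17), (s, z, y, t, w, 17)}
σ[B ≠ 11]: keep tuples satisfying B ≠ 11 → {(s, z, m, r, w, 17), (s, z, m, t, w, 17), (s, z, v, r, w, 17), (s, z, v, t, w, 17), (s, z, w, r, w, 17), (s, z, w, t, w, 17), (s, z, y, r, w, 17), (s, z, y, t, w, 17)}
σ[E = s]: keep tuples satisfying E = s → {(s, z, m, r, w, 17), (s, z, m, t, w, 17), (s, z, v, r, w, 17), (s, z, v, t, w, 17), (s, z, w, r, w, 17), (s, z, w, t, w, 17), (s, z, y, r, w, 17), (s, z, y, t, w, 17)}
π_{C, D} gives {(m, z), (v, z), (w, z), (y, z)} (4 duplicate(s) eliminated).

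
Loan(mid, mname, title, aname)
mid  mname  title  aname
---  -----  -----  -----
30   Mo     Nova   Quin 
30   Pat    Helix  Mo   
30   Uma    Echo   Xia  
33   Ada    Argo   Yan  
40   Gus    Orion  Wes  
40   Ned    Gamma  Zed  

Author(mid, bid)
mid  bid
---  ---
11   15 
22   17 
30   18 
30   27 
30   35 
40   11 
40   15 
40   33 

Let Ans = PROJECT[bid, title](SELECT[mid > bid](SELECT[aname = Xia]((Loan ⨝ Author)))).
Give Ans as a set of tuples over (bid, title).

Joining Loan and Author on mid yields {(30, Mo, Nova, Quin, 18), (30, Mo, Nova, Quin, 27), (30, Mo, Nova, Quin, 35), (30, Pat, Helix, Mo, 18), (30, Pat, Helix, Mo, 27), (30, Pat, Helix, Mo, 35), (30, Uma, Echo, Xia, 18), (30, Uma, Echo, Xia, 27), (30, Uma, Echo, Xia, 35), (40, Gus, Orion, Wes, 11), (40, Gus, Orion, Wes, 15), (40, Gus, Orion, Wes, 33), (40, Ned, Gamma, Zed, 11), (40, Ned, Gamma, Zed, 15), (40, Ned, Gamma, Zed, 33)}.
Selection aname = Xia: {(30, Uma, Echo, Xia, 18), (30, Uma, Echo, Xia, 27), (30, Uma, Echo, Xia, 35)}
Selection mid > bid: {(30, Uma, Echo, Xia, 18), (30, Uma, Echo, Xia, 27)}
Keep only column(s) bid, title: {(18, Echo), (27, Echo)}

{(18, Echo), (27, Echo)}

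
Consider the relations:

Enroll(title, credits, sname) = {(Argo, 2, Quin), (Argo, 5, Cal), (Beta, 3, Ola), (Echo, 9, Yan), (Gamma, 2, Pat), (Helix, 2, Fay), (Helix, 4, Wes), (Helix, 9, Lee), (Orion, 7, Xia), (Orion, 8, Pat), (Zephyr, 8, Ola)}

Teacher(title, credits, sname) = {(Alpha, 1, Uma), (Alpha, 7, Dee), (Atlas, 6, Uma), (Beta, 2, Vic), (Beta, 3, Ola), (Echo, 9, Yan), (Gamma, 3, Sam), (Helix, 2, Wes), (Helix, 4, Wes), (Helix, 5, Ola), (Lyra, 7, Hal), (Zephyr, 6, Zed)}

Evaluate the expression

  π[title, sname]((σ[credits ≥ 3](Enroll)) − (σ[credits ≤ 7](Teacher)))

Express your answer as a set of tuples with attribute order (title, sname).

{(Argo, Cal), (Echo, Yan), (Helix, Lee), (Orion, Pat), (Orion, Xia), (Zephyr, Ola)}

Apply σ_{credits ≥ 3}; surviving tuples: {(Argo, 5, Cal), (Beta, 3, Ola), (Echo, 9, Yan), (Helix, 4, Wes), (Helix, 9, Lee), (Orion, 7, Xia), (Orion, 8, Pat), (Zephyr, 8, Ola)}
Apply σ_{credits ≤ 7}; surviving tuples: {(Alpha, 1, Uma), (Alpha, 7, Dee), (Atlas, 6, Uma), (Beta, 2, Vic), (Beta, 3, Ola), (Gamma, 3, Sam), (Helix, 2, Wes), (Helix, 4, Wes), (Helix, 5, Ola), (Lyra, 7, Hal), (Zephyr, 6, Zed)}
Difference: {(Argo, 5, Cal), (Beta, 3, Ola), (Echo, 9, Yan), (Helix, 4, Wes), (Helix, 9, Lee), (Orion, 7, Xia), (Orion, 8, Pat), (Zephyr, 8, Ola)} with {(Alpha, 1, Uma), (Alpha, 7, Dee), (Atlas, 6, Uma), (Beta, 2, Vic), (Beta, 3, Ola), (Gamma, 3, Sam), (Helix, 2, Wes), (Helix, 4, Wes), (Helix, 5, Ola), (Lyra, 7, Hal), (Zephyr, 6, Zed)} → {(Argo, 5, Cal), (Echo, 9, Yan), (Helix, 9, Lee), (Orion, 7, Xia), (Orion, 8, Pat), (Zephyr, 8, Ola)}
π_{title, sname} gives {(Argo, Cal), (Echo, Yan), (Helix, Lee), (Orion, Pat), (Orion, Xia), (Zephyr, Ola)}.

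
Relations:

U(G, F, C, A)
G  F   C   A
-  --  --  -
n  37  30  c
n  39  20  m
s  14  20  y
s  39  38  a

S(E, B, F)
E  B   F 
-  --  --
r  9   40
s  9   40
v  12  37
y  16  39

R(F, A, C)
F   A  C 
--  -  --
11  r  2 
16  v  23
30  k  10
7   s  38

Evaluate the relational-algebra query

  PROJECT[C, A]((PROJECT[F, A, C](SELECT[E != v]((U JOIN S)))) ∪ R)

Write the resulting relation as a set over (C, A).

{(10, k), (2, r), (20, m), (23, v), (38, a), (38, s)}

Natural join on F: {(n, 37, 30, c, v, 12), (n, 39, 20, m, y, 16), (s, 39, 38, a, y, 16)}
Selection E != v: {(n, 39, 20, m, y, 16), (s, 39, 38, a, y, 16)}
π[F, A, C]: project onto (F, A, C) → {(39, a, 38), (39, m, 20)}
Union: {(39, a, 38), (39, m, 20)} with {(11, r, 2), (16, v, 23), (30, k, 10), (7, s, 38)} → {(11, r, 2), (16, v, 23), (30, k, 10), (39, a, 38), (39, m, 20), (7, s, 38)}
π[C, A]: project onto (C, A) → {(10, k), (2, r), (20, m), (23, v), (38, a), (38, s)}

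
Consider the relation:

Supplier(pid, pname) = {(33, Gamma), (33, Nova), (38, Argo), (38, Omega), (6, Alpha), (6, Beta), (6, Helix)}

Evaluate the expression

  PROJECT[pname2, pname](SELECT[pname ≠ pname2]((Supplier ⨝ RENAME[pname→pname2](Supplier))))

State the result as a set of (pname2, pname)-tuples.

ρ[pname→pname2]: schema becomes (pid, pname2); tuples unchanged.
Joining Supplier and RENAME[pname→pname2](Supplier) on pid yields {(33, Gamma, Gamma), (33, Gamma, Nova), (33, Nova, Gamma), (33, Nova, Nova), (38, Argo, Argo), (38, Argo, Omega), (38, Omega, Argo), (38, Omega, Omega), (6, Alpha, Alpha), (6, Alpha, Beta), (6, Alpha, Helix), (6, Beta, Alpha), (6, Beta, Beta), (6, Beta, Helix), (6, Helix, Alpha), (6, Helix, Beta), (6, Helix, Helix)}.
Apply σ_{pname ≠ pname2}; surviving tuples: {(33, Gamma, Nova), (33, Nova, Gamma), (38, Argo, Omega), (38, Omega, Argo), (6, Alpha, Beta), (6, Alpha, Helix), (6, Beta, Alpha), (6, Beta, Helix), (6, Helix, Alpha), (6, Helix, Beta)}
Keep only column(s) pname2, pname: {(Alpha, Beta), (Alpha, Helix), (Argo, Omega), (Beta, Alpha), (Beta, Helix), (Gamma, Nova), (Helix, Alpha), (Helix, Beta), (Nova, Gamma), (Omega, Argo)}

{(Alpha, Beta), (Alpha, Helix), (Argo, Omega), (Beta, Alpha), (Beta, Helix), (Gamma, Nova), (Helix, Alpha), (Helix, Beta), (Nova, Gamma), (Omega, Argo)}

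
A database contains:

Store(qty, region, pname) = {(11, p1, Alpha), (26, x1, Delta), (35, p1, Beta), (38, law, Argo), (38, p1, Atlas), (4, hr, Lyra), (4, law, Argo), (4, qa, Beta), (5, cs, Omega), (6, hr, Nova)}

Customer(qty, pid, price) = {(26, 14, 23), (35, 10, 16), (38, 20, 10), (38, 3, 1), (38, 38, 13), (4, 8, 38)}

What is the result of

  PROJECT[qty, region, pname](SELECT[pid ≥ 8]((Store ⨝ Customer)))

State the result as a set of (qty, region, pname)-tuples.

Store ⋈ Customer (natural join on qty): {(26, x1, Delta, 14, 23), (35, p1, Beta, 10, 16), (38, law, Argo, 20, 10), (38, law, Argo, 3, 1), (38, law, Argo, 38, 13), (38, p1, Atlas, 20, 10), (38, p1, Atlas, 3, 1), (38, p1, Atlas, 38, 13), (4, hr, Lyra, 8, 38), (4, law, Argo, 8, 38), (4, qa, Beta, 8, 38)}
Selection pid ≥ 8: {(26, x1, Delta, 14, 23), (35, p1, Beta, 10, 16), (38, law, Argo, 20, 10), (38, law, Argo, 38, 13), (38, p1, Atlas, 20, 10), (38, p1, Atlas, 38, 13), (4, hr, Lyra, 8, 38), (4, law, Argo, 8, 38), (4, qa, Beta, 8, 38)}
Keep only column(s) qty, region, pname (2 duplicate(s) eliminated): {(26, x1, Delta), (35, p1, Beta), (38, law, Argo), (38, p1, Atlas), (4, hr, Lyra), (4, law, Argo), (4, qa, Beta)}

{(26, x1, Delta), (35, p1, Beta), (38, law, Argo), (38, p1, Atlas), (4, hr, Lyra), (4, law, Argo), (4, qa, Beta)}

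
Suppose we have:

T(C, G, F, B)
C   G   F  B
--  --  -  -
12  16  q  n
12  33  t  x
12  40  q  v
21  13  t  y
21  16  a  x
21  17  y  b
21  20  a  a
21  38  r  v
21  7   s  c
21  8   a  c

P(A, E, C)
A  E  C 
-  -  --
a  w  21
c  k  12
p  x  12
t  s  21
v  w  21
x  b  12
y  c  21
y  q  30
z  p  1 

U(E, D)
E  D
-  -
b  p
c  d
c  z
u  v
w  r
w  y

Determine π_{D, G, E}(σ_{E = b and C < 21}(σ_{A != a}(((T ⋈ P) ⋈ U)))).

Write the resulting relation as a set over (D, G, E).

{(p, 16, b), (p, 33, b), (p, 40, b)}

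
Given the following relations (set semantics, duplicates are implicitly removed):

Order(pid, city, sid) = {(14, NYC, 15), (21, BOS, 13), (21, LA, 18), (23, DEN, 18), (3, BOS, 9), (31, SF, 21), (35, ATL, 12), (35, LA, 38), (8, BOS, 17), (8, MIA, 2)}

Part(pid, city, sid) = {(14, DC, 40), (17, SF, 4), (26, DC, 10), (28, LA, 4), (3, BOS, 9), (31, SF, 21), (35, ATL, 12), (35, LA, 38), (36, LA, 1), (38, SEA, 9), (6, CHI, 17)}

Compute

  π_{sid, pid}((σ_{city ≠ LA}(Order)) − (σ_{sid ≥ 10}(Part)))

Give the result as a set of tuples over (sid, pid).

Selection city ≠ LA: {(14, NYC, 15), (21, BOS, 13), (23, DEN, 18), (3, BOS, 9), (31, SF, 21), (35, ATL, 12), (8, BOS, 17), (8, MIA, 2)}
Selection sid ≥ 10: {(14, DC, 40), (26, DC, 10), (31, SF, 21), (35, ATL, 12), (35, LA, 38), (6, CHI, 17)}
Taking the difference: {(14, NYC, 15), (21, BOS, 13), (23, DEN, 18), (3, BOS, 9), (8, BOS, 17), (8, MIA, 2)}
Projecting to sid, pid: {(13, 21), (15, 14), (17, 8), (18, 23), (2, 8), (9, 3)}

{(13, 21), (15, 14), (17, 8), (18, 23), (2, 8), (9, 3)}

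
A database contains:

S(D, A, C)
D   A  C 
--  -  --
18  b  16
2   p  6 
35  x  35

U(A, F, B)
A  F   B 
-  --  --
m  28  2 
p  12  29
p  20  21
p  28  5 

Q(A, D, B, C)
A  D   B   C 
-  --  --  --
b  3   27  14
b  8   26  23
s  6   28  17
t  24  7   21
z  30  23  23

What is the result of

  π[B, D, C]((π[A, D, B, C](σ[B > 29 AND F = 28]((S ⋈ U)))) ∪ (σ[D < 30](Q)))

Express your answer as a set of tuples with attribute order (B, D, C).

Natural join on A: {(2, p, 6, 12, 29), (2, p, 6, 20, 21), (2, p, 6, 28, 5)}
Selection B > 29 AND F = 28: {}
π_{A, D, B, C} gives {}.
Selection D < 30: {(b, 3, 27, 14), (b, 8, 26, 23), (s, 6, 28, 17), (t, 24, 7, 21)}
Taking the union: {(b, 3, 27, 14), (b, 8, 26, 23), (s, 6, 28, 17), (t, 24, 7, 21)}
π_{B, D, C} gives {(26, 8, 23), (27, 3, 14), (28, 6, 17), (7, 24, 21)}.

{(26, 8, 23), (27, 3, 14), (28, 6, 17), (7, 24, 21)}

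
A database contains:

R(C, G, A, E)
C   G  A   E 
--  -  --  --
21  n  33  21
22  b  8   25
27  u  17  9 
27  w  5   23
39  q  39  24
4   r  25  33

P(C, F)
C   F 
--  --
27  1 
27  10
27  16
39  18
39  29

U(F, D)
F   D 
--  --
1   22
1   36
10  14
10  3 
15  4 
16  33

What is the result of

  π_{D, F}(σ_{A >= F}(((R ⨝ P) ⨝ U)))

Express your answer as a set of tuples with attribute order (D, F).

{(14, 10), (22, 1), (3, 10), (33, 16), (36, 1)}

Joining R and P on C yields {(27, u, 17, 9, 1), (27, u, 17, 9, 10), (27, u, 17, 9, 16), (27, w, 5, 23, 1), (27, w, 5, 23, 10), (27, w, 5, 23, 16), (39, q, 39, 24, 18), (39, q, 39, 24, 29)}.
Joining (R ⨝ P) and U on F yields {(27, u, 17, 9, 1, 22), (27, u, 17, 9, 1, 36), (27, u, 17, 9, 10, 14), (27, u, 17, 9, 10, 3), (27, u, 17, 9, 16, 33), (27, w, 5, 23, 1, 22), (27, w, 5, 23, 1, 36), (27, w, 5, 23, 10, 14), (27, w, 5, 23, 10, 3), (27, w, 5, 23, 16, 33)}.
Selection A >= F: {(27, u, 17, 9, 1, 22), (27, u, 17, 9, 1, 36), (27, u, 17, 9, 10, 14), (27, u, 17, 9, 10, 3), (27, u, 17, 9, 16, 33), (27, w, 5, 23, 1, 22), (27, w, 5, 23, 1, 36)}
Projecting to D, F (2 duplicate(s) eliminated): {(14, 10), (22, 1), (3, 10), (33, 16), (36, 1)}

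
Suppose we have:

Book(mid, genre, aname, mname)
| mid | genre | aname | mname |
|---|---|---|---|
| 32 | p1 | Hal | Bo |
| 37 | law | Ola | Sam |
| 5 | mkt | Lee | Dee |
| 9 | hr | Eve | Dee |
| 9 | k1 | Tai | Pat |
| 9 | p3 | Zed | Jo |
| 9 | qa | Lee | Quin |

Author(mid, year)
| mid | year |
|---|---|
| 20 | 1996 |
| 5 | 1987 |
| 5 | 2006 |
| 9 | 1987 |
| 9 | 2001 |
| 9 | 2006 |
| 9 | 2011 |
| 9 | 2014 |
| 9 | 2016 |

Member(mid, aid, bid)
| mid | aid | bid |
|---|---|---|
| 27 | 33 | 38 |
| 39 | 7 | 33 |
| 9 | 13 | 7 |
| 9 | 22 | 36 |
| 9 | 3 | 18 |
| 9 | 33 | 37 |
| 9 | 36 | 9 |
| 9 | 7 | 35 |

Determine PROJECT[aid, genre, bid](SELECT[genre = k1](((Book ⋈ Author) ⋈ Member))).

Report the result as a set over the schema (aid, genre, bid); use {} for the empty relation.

{(13, k1, 7), (22, k1, 36), (3, k1, 18), (33, k1, 37), (36, k1, 9), (7, k1, 35)}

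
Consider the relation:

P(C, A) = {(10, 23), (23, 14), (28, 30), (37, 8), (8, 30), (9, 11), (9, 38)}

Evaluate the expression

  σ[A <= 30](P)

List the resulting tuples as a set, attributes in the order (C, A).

{(10, 23), (23, 14), (28, 30), (37, 8), (8, 30), (9, 11)}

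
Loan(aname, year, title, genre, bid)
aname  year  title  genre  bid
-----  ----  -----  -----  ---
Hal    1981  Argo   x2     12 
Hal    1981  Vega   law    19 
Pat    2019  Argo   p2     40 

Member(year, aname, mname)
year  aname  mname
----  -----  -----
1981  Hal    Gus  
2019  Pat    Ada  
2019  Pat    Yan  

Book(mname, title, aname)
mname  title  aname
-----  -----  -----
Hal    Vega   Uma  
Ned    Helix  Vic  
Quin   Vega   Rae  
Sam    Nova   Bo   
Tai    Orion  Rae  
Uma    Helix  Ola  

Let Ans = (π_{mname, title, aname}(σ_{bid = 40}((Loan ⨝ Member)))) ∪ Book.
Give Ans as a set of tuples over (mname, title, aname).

{(Ada, Argo, Pat), (Hal, Vega, Uma), (Ned, Helix, Vic), (Quin, Vega, Rae), (Sam, Nova, Bo), (Tai, Orion, Rae), (Uma, Helix, Ola), (Yan, Argo, Pat)}

Joining Loan and Member on aname, year yields {(Hal, 1981, Argo, x2, 12, Gus), (Hal, 1981, Vega, law, 19, Gus), (Pat, 2019, Argo, p2, 40, Ada), (Pat, 2019, Argo, p2, 40, Yan)}.
Selection bid = 40: {(Pat, 2019, Argo, p2, 40, Ada), (Pat, 2019, Argo, p2, 40, Yan)}
Keep only column(s) mname, title, aname: {(Ada, Argo, Pat), (Yan, Argo, Pat)}
Taking the union: {(Ada, Argo, Pat), (Hal, Vega, Uma), (Ned, Helix, Vic), (Quin, Vega, Rae), (Sam, Nova, Bo), (Tai, Orion, Rae), (Uma, Helix, Ola), (Yan, Argo, Pat)}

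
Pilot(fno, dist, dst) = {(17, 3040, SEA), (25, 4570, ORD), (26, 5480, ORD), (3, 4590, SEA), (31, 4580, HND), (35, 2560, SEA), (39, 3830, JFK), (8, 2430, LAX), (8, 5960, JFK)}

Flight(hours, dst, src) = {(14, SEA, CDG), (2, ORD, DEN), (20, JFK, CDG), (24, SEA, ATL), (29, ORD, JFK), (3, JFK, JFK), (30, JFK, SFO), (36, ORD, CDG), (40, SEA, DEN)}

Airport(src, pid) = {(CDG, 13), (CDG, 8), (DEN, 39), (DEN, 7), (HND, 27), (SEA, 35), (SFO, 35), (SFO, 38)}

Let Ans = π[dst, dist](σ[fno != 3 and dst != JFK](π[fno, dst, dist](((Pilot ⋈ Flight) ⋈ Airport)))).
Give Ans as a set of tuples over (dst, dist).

Natural join on dst: {(17, 3040, SEA, 14, CDG), (17, 3040, SEA, 24, ATL), (17, 3040, SEA, 40, DEN), (25, 4570, ORD, 2, DEN), (25, 4570, ORD, 29, JFK), (25, 4570, ORD, 36, CDG), (26, 5480, ORD, 2, DEN), (26, 5480, ORD, 29, JFK), (26, 5480, ORD, 36, CDG), (3, 4590, SEA, 14, CDG), (3, 4590, SEA, 24, ATL), (3, 4590, SEA, 40, DEN), (35, 2560, SEA, 14, CDG), (35, 2560, SEA, 24, ATL), (35, 2560, SEA, 40, DEN), (39, 3830, JFK, 20, CDG), (39, 3830, JFK, 3, JFK), (39, 3830, JFK, 30, SFO), (8, 5960, JFK, 20, CDG), (8, 5960, JFK, 3, JFK), (8, 5960, JFK, 30, SFO)}
Natural join on src: {(17, 3040, SEA, 14, CDG, 13), (17, 3040, SEA, 14, CDG, 8), (17, 3040, SEA, 40, DEN, 39), (17, 3040, SEA, 40, DEN, 7), (25, 4570, ORD, 2, DEN, 39), (25, 4570, ORD, 2, DEN, 7), (25, 4570, ORD, 36, CDG, 13), (25, 4570, ORD, 36, CDG, 8), (26, 5480, ORD, 2, DEN, 39), (26, 5480, ORD, 2, DEN, 7), (26, 5480, ORD, 36, CDG, 13), (26, 5480, ORD, 36, CDG, 8), (3, 4590, SEA, 14, CDG, 13), (3, 4590, SEA, 14, CDG, 8), (3, 4590, SEA, 40, DEN, 39), (3, 4590, SEA, 40, DEN, 7), (35, 2560, SEA, 14, CDG, 13), (35, 2560, SEA, 14, CDG, 8), (35, 2560, SEA, 40, DEN, 39), (35, 2560, SEA, 40, DEN, 7), (39, 3830, JFK, 20, CDG, 13), (39, 3830, JFK, 20, CDG, 8), (39, 3830, JFK, 30, SFO, 35), (39, 3830, JFK, 30, SFO, 38), (8, 5960, JFK, 20, CDG, 13), (8, 5960, JFK, 20, CDG, 8), (8, 5960, JFK, 30, SFO, 35), (8, 5960, JFK, 30, SFO, 38)}
Projecting to fno, dst, dist (21 duplicate(s) eliminated): {(17, SEA, 3040), (25, ORD, 4570), (26, ORD, 5480), (3, SEA, 4590), (35, SEA, 2560), (39, JFK, 3830), (8, JFK, 5960)}
Apply σ_{fno != 3 and dst != JFK}; surviving tuples: {(17, SEA, 3040), (25, ORD, 4570), (26, ORD, 5480), (35, SEA, 2560)}
Projecting to dst, dist: {(ORD, 4570), (ORD, 5480), (SEA, 2560), (SEA, 3040)}

{(ORD, 4570), (ORD, 5480), (SEA, 2560), (SEA, 3040)}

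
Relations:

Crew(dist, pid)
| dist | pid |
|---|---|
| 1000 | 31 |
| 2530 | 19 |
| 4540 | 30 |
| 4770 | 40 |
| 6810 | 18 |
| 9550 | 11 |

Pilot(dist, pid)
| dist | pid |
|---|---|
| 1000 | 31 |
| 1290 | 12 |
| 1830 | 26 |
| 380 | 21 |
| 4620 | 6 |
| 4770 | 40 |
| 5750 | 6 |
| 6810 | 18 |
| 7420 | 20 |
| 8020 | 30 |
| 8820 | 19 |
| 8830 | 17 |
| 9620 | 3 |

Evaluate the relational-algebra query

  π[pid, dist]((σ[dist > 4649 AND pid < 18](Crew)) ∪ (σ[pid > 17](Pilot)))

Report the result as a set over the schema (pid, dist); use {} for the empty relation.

{(11, 9550), (18, 6810), (19, 8820), (20, 7420), (21, 380), (26, 1830), (30, 8020), (31, 1000), (40, 4770)}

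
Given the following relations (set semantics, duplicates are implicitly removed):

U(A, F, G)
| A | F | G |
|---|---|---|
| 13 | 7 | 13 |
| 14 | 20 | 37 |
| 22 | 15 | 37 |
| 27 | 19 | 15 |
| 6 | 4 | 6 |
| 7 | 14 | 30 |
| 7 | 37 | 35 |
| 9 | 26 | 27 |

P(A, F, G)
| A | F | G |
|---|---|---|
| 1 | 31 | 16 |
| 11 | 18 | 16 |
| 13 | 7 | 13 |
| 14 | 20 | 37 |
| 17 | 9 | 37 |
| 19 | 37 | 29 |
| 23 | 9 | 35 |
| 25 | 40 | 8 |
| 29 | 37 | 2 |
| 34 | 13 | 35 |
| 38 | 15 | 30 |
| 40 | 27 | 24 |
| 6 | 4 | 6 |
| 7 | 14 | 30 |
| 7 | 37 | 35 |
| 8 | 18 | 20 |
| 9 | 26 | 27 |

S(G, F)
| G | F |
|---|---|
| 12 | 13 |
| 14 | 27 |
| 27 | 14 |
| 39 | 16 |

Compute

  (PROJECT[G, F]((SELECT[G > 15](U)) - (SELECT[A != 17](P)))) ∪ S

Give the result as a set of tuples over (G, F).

{(12, 13), (14, 27), (27, 14), (37, 15), (39, 16)}

Apply σ_{G > 15}; surviving tuples: {(14, 20, 37), (22, 15, 37), (7, 14, 30), (7, 37, 35), (9, 26, 27)}
Apply σ_{A != 17}; surviving tuples: {(1, 31, 16), (11, 18, 16), (13, 7, 13), (14, 20, 37), (19, 37, 29), (23, 9, 35), (25, 40, 8), (29, 37, 2), (34, 13, 35), (38, 15, 30), (40, 27, 24), (6, 4, 6), (7, 14, 30), (7, 37, 35), (8, 18, 20), (9, 26, 27)}
Set difference of the two operands is {(22, 15, 37)}.
π_{G, F} gives {(37, 15)}.
Set union of the two operands is {(12, 13), (14, 27), (27, 14), (37, 15), (39, 16)}.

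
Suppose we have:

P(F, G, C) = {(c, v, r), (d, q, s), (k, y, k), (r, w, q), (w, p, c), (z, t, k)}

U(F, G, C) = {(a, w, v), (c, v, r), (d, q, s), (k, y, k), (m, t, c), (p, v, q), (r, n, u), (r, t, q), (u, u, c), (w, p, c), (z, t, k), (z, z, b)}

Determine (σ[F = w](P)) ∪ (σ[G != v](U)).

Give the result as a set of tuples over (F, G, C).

Apply σ_{F = w}; surviving tuples: {(w, p, c)}
Apply σ_{G != v}; surviving tuples: {(a, w, v), (d, q, s), (k, y, k), (m, t, c), (r, n, u), (r, t, q), (u, u, c), (w, p, c), (z, t, k), (z, z, b)}
Union: {(w, p, c)} with {(a, w, v), (d, q, s), (k, y, k), (m, t, c), (r, n, u), (r, t, q), (u, u, c), (w, p, c), (z, t, k), (z, z, b)} → {(a, w, v), (d, q, s), (k, y, k), (m, t, c), (r, n, u), (r, t, q), (u, u, c), (w, p, c), (z, t, k), (z, z, b)}

{(a, w, v), (d, q, s), (k, y, k), (m, t, c), (r, n, u), (r, t, q), (u, u, c), (w, p, c), (z, t, k), (z, z, b)}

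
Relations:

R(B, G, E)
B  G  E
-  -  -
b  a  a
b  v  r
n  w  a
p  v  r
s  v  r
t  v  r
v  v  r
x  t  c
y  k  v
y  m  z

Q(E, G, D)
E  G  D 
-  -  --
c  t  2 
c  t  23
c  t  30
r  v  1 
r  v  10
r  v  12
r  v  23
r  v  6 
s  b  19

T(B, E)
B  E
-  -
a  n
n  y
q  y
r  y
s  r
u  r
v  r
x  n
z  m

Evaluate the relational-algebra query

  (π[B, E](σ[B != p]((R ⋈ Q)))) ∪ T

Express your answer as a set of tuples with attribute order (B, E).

{(a, n), (b, r), (n, y), (q, y), (r, y), (s, r), (t, r), (u, r), (v, r), (x, c), (x, n), (z, m)}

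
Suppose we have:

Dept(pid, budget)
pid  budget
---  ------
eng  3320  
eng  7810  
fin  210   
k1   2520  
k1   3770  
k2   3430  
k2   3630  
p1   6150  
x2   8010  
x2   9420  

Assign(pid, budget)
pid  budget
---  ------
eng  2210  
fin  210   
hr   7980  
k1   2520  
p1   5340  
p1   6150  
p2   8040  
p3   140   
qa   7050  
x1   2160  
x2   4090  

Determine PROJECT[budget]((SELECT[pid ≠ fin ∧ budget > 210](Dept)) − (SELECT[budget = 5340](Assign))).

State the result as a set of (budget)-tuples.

Apply σ_{pid ≠ fin ∧ budget > 210}; surviving tuples: {(eng, 3320), (eng, 7810), (k1, 2520), (k1, 3770), (k2, 3430), (k2, 3630), (p1, 6150), (x2, 8010), (x2, 9420)}
Apply σ_{budget = 5340}; surviving tuples: {(p1, 5340)}
Difference: {(eng, 3320), (eng, 7810), (k1, 2520), (k1, 3770), (k2, 3430), (k2, 3630), (p1, 6150), (x2, 8010), (x2, 9420)} with {(p1, 5340)} → {(eng, 3320), (eng, 7810), (k1, 2520), (k1, 3770), (k2, 3430), (k2, 3630), (p1, 6150), (x2, 8010), (x2, 9420)}
π_{budget} gives {2520, 3320, 3430, 3630, 3770, 6150, 7810, 8010, 9420}.

{2520, 3320, 3430, 3630, 3770, 6150, 7810, 8010, 9420}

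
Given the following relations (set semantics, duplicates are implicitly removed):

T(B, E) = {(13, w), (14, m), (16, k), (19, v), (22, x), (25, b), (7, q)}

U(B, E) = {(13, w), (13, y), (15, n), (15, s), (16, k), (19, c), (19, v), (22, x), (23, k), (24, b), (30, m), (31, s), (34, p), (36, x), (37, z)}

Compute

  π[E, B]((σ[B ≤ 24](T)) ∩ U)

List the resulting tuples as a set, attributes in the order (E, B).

Filtering on B ≤ 24 leaves {(13, w), (14, m), (16, k), (19, v), (22, x), (7, q)}.
Set intersection of the two operands is {(13, w), (16, k), (19, v), (22, x)}.
Projecting to E, B: {(k, 16), (v, 19), (w, 13), (x, 22)}

{(k, 16), (v, 19), (w, 13), (x, 22)}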